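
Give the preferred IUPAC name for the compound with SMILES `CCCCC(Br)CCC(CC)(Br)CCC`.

4,7-dibromo-4-ethylundecane

The longest carbon chain is 11 atoms: the parent is undecane.
Number the chain so that the substituent locant set {4,4,7} is lower than {5,8,8} at the first point of difference.
With this numbering: bromo groups at C-4 and C-7; an ethyl group at C-4.
The substituents are ordered alphabetically, ignoring any di-/tri- multipliers.
Assembling the pieces gives 4,7-dibromo-4-ethylundecane.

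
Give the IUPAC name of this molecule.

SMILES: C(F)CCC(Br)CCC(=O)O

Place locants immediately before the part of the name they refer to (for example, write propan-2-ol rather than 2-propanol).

The longest carbon chain that includes the –COOH group has 7 carbons, so the parent hydride is heptane.
The highest-priority functional group is a carboxylic acid (terminal –COOH), so the name ends in -oic acid.
Choose the numbering such that the carboxylic acid carbon is C-1 by definition.
With this numbering: a bromo group at C-4; a fluoro group at C-7.
Prefixes are listed alphabetically: bromo, fluoro.
The name is 4-bromo-7-fluoroheptanoic acid.

4-bromo-7-fluoroheptanoic acid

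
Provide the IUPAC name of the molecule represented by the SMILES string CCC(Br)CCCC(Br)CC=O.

Counting along the main chain through the –CHO group gives 9 carbons: the parent is nonane.
The highest-priority functional group is an aldehyde (terminal –CHO), so the name ends in -al.
The numbering direction is chosen so that the aldehyde carbon is C-1 by definition.
With this numbering: bromo groups at C-3 and C-7.
Assembling the pieces gives 3,7-dibromononanal.

3,7-dibromononanal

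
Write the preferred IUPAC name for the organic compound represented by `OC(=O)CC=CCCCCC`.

non-3-enoic acid

The longest carbon chain that includes the –COOH group and the multiple bond has 9 carbons, so the parent hydride is nonane.
The principal characteristic group is a carboxylic acid (terminal –COOH), named with the suffix -oic acid.
There is one C=C double bond, indicated by the ending -ene.
Choose the numbering such that the carboxylic acid carbon is C-1 by definition.
That gives the double bond between C-3 and C-4.
Putting it together: non-3-enoic acid.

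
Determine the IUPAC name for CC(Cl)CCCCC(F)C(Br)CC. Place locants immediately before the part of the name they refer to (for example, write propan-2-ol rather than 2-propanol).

The parent chain contains 10 carbons (decane).
Number the chain so that the substituent locant set {2,7,8} is lower than {3,4,9} at the first point of difference.
That gives a bromo group at C-8; a chloro group at C-2; a fluoro group at C-7.
Prefixes are listed alphabetically: bromo, chloro, fluoro.
The name is 8-bromo-2-chloro-7-fluorodecane.

8-bromo-2-chloro-7-fluorodecane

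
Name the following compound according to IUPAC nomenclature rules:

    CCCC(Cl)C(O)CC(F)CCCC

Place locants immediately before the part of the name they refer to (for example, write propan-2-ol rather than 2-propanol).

Counting along the main chain through the –OH group gives 11 carbons: the parent is undecane.
The principal characteristic group is an alcohol (–OH), named with the suffix -ol.
Number the chain so that numbering from this end puts the hydroxyl group at C-5 rather than C-7.
With this numbering: the hydroxyl at C-5; a chloro group at C-4; a fluoro group at C-7.
Substituent prefixes are cited in alphabetical order (multiplying prefixes like di-/tri- are ignored for ordering).
Assembling the pieces gives 4-chloro-7-fluoroundecan-5-ol.

4-chloro-7-fluoroundecan-5-ol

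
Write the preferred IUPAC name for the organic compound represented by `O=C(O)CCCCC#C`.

The longest carbon chain that includes the –COOH group and the multiple bond has 7 carbons, so the parent hydride is heptane.
The principal characteristic group is a carboxylic acid (terminal –COOH), named with the suffix -oic acid.
The chain contains a C≡C triple bond, so the unsaturation ending is -yne.
Number the chain so that the carboxylic acid carbon is C-1 by definition.
That gives the triple bond between C-6 and C-7.
Putting it together: hept-6-ynoic acid.

hept-6-ynoic acid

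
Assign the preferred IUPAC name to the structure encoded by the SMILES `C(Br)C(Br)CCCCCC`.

1,2-dibromooctane

The parent chain contains 8 carbons (octane).
The numbering direction is chosen so that the substituent locant set {1,2} is lower than {7,8} at the first point of difference.
That gives bromo groups at C-1 and C-2.
Putting it together: 1,2-dibromooctane.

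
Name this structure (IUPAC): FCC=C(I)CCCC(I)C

1-fluoro-3,7-diiodooct-2-ene

Counting along the main chain through the multiple bond gives 8 carbons: the parent is octane.
The chain contains a C=C double bond, so the unsaturation ending is -ene.
Choose the numbering such that numbering from this end puts the double bond at C-2 rather than C-6.
That gives the double bond between C-2 and C-3; a fluoro group at C-1; iodo groups at C-3 and C-7.
Substituent prefixes are cited in alphabetical order (multiplying prefixes like di-/tri- are ignored for ordering).
The name is 1-fluoro-3,7-diiodooct-2-ene.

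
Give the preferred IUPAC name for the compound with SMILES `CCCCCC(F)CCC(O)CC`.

6-fluoroundecan-3-ol

Counting along the main chain through the –OH group gives 11 carbons: the parent is undecane.
An alcohol (–OH) is the principal characteristic group, giving the suffix -ol.
The numbering direction is chosen so that numbering from this end puts the hydroxyl group at C-3 rather than C-9.
This places the hydroxyl at C-3; a fluoro group at C-6.
Assembling the pieces gives 6-fluoroundecan-3-ol.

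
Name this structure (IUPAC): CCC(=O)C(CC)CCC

4-ethylheptan-3-one

Counting along the main chain through the carbonyl gives 7 carbons: the parent is heptane.
The principal characteristic group is a ketone (C=O on an internal carbon), named with the suffix -one.
Choose the numbering such that numbering from this end puts the carbonyl group at C-3 rather than C-5.
That gives the carbonyl at C-3; an ethyl group at C-4.
The name is 4-ethylheptan-3-one.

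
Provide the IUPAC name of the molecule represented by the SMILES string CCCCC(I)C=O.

2-iodohexanal

The longest carbon chain that includes the –CHO group has 6 carbons, so the parent hydride is hexane.
The principal characteristic group is an aldehyde (terminal –CHO), named with the suffix -al.
Choose the numbering such that the aldehyde carbon is C-1 by definition.
This places an iodo group at C-2.
Assembling the pieces gives 2-iodohexanal.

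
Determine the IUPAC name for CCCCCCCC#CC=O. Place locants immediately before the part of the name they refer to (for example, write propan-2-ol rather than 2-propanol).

dec-2-ynal

Counting along the main chain through the –CHO group and the multiple bond gives 10 carbons: the parent is decane.
The highest-priority functional group is an aldehyde (terminal –CHO), so the name ends in -al.
There is one C≡C triple bond, indicated by the ending -yne.
The numbering direction is chosen so that the aldehyde carbon is C-1 by definition.
This places the triple bond between C-2 and C-3.
The name is dec-2-ynal.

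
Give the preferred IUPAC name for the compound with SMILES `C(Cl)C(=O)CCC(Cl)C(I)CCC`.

1,5-dichloro-6-iodononan-2-one

The longest carbon chain that includes the carbonyl has 9 carbons, so the parent hydride is nonane.
The principal characteristic group is a ketone (C=O on an internal carbon), named with the suffix -one.
Number the chain so that numbering from this end puts the carbonyl group at C-2 rather than C-8.
With this numbering: the carbonyl at C-2; chloro groups at C-1 and C-5; an iodo group at C-6.
The substituents are ordered alphabetically, ignoring any di-/tri- multipliers.
Assembling the pieces gives 1,5-dichloro-6-iodononan-2-one.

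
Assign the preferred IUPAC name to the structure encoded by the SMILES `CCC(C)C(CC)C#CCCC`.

6-ethyl-7-methylnon-4-yne

The longest carbon chain that includes the multiple bond has 9 carbons, so the parent hydride is nonane.
There is one C≡C triple bond, indicated by the ending -yne.
The numbering direction is chosen so that numbering from this end puts the triple bond at C-4 rather than C-5.
This places the triple bond between C-4 and C-5; an ethyl group at C-6; a methyl group at C-7.
The substituents are ordered alphabetically, ignoring any di-/tri- multipliers.
Assembling the pieces gives 6-ethyl-7-methylnon-4-yne.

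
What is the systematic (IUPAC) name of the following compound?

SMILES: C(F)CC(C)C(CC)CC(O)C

Counting along the main chain through the –OH group gives 7 carbons: the parent is heptane.
The highest-priority functional group is an alcohol (–OH), so the name ends in -ol.
The numbering direction is chosen so that numbering from this end puts the hydroxyl group at C-2 rather than C-6.
That gives the hydroxyl at C-2; an ethyl group at C-4; a fluoro group at C-7; a methyl group at C-5.
The substituents are ordered alphabetically, ignoring any di-/tri- multipliers.
The name is 4-ethyl-7-fluoro-5-methylheptan-2-ol.

4-ethyl-7-fluoro-5-methylheptan-2-ol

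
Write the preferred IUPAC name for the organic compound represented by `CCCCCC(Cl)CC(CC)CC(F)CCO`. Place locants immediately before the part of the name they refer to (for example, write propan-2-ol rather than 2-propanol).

7-chloro-5-ethyl-3-fluorododecan-1-ol

The longest carbon chain that includes the –OH group has 12 carbons, so the parent hydride is dodecane.
The principal characteristic group is an alcohol (–OH), named with the suffix -ol.
The numbering direction is chosen so that numbering from this end puts the hydroxyl group at C-1 rather than C-12.
With this numbering: the hydroxyl at C-1; a chloro group at C-7; an ethyl group at C-5; a fluoro group at C-3.
Prefixes are listed alphabetically: chloro, ethyl, fluoro.
The name is 7-chloro-5-ethyl-3-fluorododecan-1-ol.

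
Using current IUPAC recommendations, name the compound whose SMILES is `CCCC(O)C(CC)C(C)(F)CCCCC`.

The longest chain bearing the –OH group is 11 carbons long (undecane).
An alcohol (–OH) is the principal characteristic group, giving the suffix -ol.
The numbering direction is chosen so that numbering from this end puts the hydroxyl group at C-4 rather than C-8.
With this numbering: the hydroxyl at C-4; an ethyl group at C-5; a fluoro group at C-6; a methyl group at C-6.
The substituents are ordered alphabetically, ignoring any di-/tri- multipliers.
The name is 5-ethyl-6-fluoro-6-methylundecan-4-ol.

5-ethyl-6-fluoro-6-methylundecan-4-ol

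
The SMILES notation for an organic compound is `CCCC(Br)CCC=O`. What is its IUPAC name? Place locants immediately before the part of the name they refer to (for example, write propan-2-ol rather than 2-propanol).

4-bromoheptanal

The longest carbon chain that includes the –CHO group has 7 carbons, so the parent hydride is heptane.
An aldehyde (terminal –CHO) is the principal characteristic group, giving the suffix -al.
Number the chain so that the aldehyde carbon is C-1 by definition.
With this numbering: a bromo group at C-4.
The name is 4-bromoheptanal.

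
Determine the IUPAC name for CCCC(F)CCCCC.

The longest continuous carbon chain has 9 atoms, so the parent hydride is nonane.
Number the chain so that the substituent locant set {4} is lower than {6} at the first point of difference.
With this numbering: a fluoro group at C-4.
Putting it together: 4-fluorononane.

4-fluorononane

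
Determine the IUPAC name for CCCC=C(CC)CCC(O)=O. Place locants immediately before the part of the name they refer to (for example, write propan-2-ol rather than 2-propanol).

Counting along the main chain through the –COOH group and the multiple bond gives 8 carbons: the parent is octane.
The principal characteristic group is a carboxylic acid (terminal –COOH), named with the suffix -oic acid.
The chain contains a C=C double bond, so the unsaturation ending is -ene.
Number the chain so that the carboxylic acid carbon is C-1 by definition.
That gives the double bond between C-4 and C-5; an ethyl group at C-4.
Putting it together: 4-ethyloct-4-enoic acid.

4-ethyloct-4-enoic acid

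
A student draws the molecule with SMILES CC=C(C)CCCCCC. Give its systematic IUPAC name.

3-methylnon-2-ene

Counting along the main chain through the multiple bond gives 9 carbons: the parent is nonane.
The chain contains a C=C double bond, so the unsaturation ending is -ene.
Number the chain so that numbering from this end puts the double bond at C-2 rather than C-7.
With this numbering: the double bond between C-2 and C-3; a methyl group at C-3.
Assembling the pieces gives 3-methylnon-2-ene.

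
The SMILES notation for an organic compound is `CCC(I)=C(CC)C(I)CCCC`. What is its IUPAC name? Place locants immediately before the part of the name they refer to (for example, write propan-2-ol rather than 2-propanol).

Counting along the main chain through the multiple bond gives 9 carbons: the parent is nonane.
A C=C double bond in the chain gives the infix -ene-.
Choose the numbering such that numbering from this end puts the double bond at C-3 rather than C-6.
This places the double bond between C-3 and C-4; an ethyl group at C-4; iodo groups at C-3 and C-5.
Prefixes are listed alphabetically: ethyl, iodo.
Assembling the pieces gives 4-ethyl-3,5-diiodonon-3-ene.

4-ethyl-3,5-diiodonon-3-ene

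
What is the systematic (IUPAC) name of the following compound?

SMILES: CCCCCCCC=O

octanal

Counting along the main chain through the –CHO group gives 8 carbons: the parent is octane.
The principal characteristic group is an aldehyde (terminal –CHO), named with the suffix -al.
Number the chain so that the aldehyde carbon is C-1 by definition.
Putting it together: octanal.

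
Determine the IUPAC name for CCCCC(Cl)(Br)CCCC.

The longest carbon chain is 9 atoms: the parent is nonane.
The molecule is symmetric, so either numbering direction gives the same locants.
This places a bromo group at C-5; a chloro group at C-5.
The substituents are ordered alphabetically, ignoring any di-/tri- multipliers.
Putting it together: 5-bromo-5-chlorononane.

5-bromo-5-chlorononane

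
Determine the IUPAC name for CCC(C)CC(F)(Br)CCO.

3-bromo-3-fluoro-5-methylheptan-1-ol

The longest chain bearing the –OH group is 7 carbons long (heptane).
An alcohol (–OH) is the principal characteristic group, giving the suffix -ol.
Number the chain so that numbering from this end puts the hydroxyl group at C-1 rather than C-7.
With this numbering: the hydroxyl at C-1; a bromo group at C-3; a fluoro group at C-3; a methyl group at C-5.
The substituents are ordered alphabetically, ignoring any di-/tri- multipliers.
Putting it together: 3-bromo-3-fluoro-5-methylheptan-1-ol.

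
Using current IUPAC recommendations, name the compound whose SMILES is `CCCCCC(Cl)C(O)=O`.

The longest chain bearing the –COOH group is 7 carbons long (heptane).
The principal characteristic group is a carboxylic acid (terminal –COOH), named with the suffix -oic acid.
Choose the numbering such that the carboxylic acid carbon is C-1 by definition.
That gives a chloro group at C-2.
Assembling the pieces gives 2-chloroheptanoic acid.

2-chloroheptanoic acid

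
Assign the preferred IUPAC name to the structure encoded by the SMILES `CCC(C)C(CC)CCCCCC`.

4-ethyl-3-methyldecane

The longest carbon chain is 10 atoms: the parent is decane.
Choose the numbering such that the substituent locant set {3,4} is lower than {7,8} at the first point of difference.
That gives an ethyl group at C-4; a methyl group at C-3.
Prefixes are listed alphabetically: ethyl, methyl.
The name is 4-ethyl-3-methyldecane.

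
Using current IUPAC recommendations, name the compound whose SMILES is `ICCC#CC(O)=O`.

5-iodopent-2-ynoic acid

The longest carbon chain that includes the –COOH group and the multiple bond has 5 carbons, so the parent hydride is pentane.
A carboxylic acid (terminal –COOH) is the principal characteristic group, giving the suffix -oic acid.
The chain contains a C≡C triple bond, so the unsaturation ending is -yne.
Number the chain so that the carboxylic acid carbon is C-1 by definition.
With this numbering: the triple bond between C-2 and C-3; an iodo group at C-5.
Assembling the pieces gives 5-iodopent-2-ynoic acid.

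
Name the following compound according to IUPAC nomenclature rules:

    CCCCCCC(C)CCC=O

Counting along the main chain through the –CHO group gives 10 carbons: the parent is decane.
The highest-priority functional group is an aldehyde (terminal –CHO), so the name ends in -al.
Number the chain so that the aldehyde carbon is C-1 by definition.
That gives a methyl group at C-4.
The name is 4-methyldecanal.

4-methyldecanal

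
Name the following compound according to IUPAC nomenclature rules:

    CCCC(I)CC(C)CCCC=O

The longest chain bearing the –CHO group is 10 carbons long (decane).
The principal characteristic group is an aldehyde (terminal –CHO), named with the suffix -al.
Number the chain so that the aldehyde carbon is C-1 by definition.
This places an iodo group at C-7; a methyl group at C-5.
Prefixes are listed alphabetically: iodo, methyl.
Putting it together: 7-iodo-5-methyldecanal.

7-iodo-5-methyldecanal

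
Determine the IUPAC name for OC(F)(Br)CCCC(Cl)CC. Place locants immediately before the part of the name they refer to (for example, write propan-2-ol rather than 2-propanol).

The longest carbon chain that includes the –OH group has 7 carbons, so the parent hydride is heptane.
The principal characteristic group is an alcohol (–OH), named with the suffix -ol.
Number the chain so that numbering from this end puts the hydroxyl group at C-1 rather than C-7.
With this numbering: the hydroxyl at C-1; a bromo group at C-1; a chloro group at C-5; a fluoro group at C-1.
Prefixes are listed alphabetically: bromo, chloro, fluoro.
Assembling the pieces gives 1-bromo-5-chloro-1-fluoroheptan-1-ol.

1-bromo-5-chloro-1-fluoroheptan-1-ol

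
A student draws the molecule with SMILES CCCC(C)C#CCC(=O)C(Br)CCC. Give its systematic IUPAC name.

The longest carbon chain that includes the carbonyl and the multiple bond has 12 carbons, so the parent hydride is dodecane.
The highest-priority functional group is a ketone (C=O on an internal carbon), so the name ends in -one.
A C≡C triple bond in the chain gives the infix -yne-.
Number the chain so that numbering from this end puts the carbonyl group at C-5 rather than C-8.
With this numbering: the carbonyl at C-5; the triple bond between C-7 and C-8; a bromo group at C-4; a methyl group at C-9.
Substituent prefixes are cited in alphabetical order (multiplying prefixes like di-/tri- are ignored for ordering).
The name is 4-bromo-9-methyldodec-7-yn-5-one.

4-bromo-9-methyldodec-7-yn-5-one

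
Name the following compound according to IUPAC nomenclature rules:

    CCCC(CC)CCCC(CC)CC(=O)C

The longest chain bearing the carbonyl is 11 carbons long (undecane).
The highest-priority functional group is a ketone (C=O on an internal carbon), so the name ends in -one.
Number the chain so that numbering from this end puts the carbonyl group at C-2 rather than C-10.
That gives the carbonyl at C-2; ethyl groups at C-4 and C-8.
Putting it together: 4,8-diethylundecan-2-one.

4,8-diethylundecan-2-one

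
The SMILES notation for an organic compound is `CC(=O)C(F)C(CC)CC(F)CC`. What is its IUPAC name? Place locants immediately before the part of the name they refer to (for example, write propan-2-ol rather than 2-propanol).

The longest chain bearing the carbonyl is 8 carbons long (octane).
A ketone (C=O on an internal carbon) is the principal characteristic group, giving the suffix -one.
Number the chain so that numbering from this end puts the carbonyl group at C-2 rather than C-7.
With this numbering: the carbonyl at C-2; an ethyl group at C-4; fluoro groups at C-3 and C-6.
Substituent prefixes are cited in alphabetical order (multiplying prefixes like di-/tri- are ignored for ordering).
Assembling the pieces gives 4-ethyl-3,6-difluorooctan-2-one.

4-ethyl-3,6-difluorooctan-2-one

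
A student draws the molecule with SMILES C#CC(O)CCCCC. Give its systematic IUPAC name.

oct-1-yn-3-ol

The longest carbon chain that includes the –OH group and the multiple bond has 8 carbons, so the parent hydride is octane.
The principal characteristic group is an alcohol (–OH), named with the suffix -ol.
The chain contains a C≡C triple bond, so the unsaturation ending is -yne.
Choose the numbering such that numbering from this end puts the hydroxyl group at C-3 rather than C-6.
That gives the hydroxyl at C-3; the triple bond between C-1 and C-2.
The name is oct-1-yn-3-ol.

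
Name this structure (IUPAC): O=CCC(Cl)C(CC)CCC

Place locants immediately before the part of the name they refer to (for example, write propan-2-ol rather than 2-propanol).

3-chloro-4-ethylheptanal

Counting along the main chain through the –CHO group gives 7 carbons: the parent is heptane.
The highest-priority functional group is an aldehyde (terminal –CHO), so the name ends in -al.
The numbering direction is chosen so that the aldehyde carbon is C-1 by definition.
That gives a chloro group at C-3; an ethyl group at C-4.
Substituent prefixes are cited in alphabetical order (multiplying prefixes like di-/tri- are ignored for ordering).
Assembling the pieces gives 3-chloro-4-ethylheptanal.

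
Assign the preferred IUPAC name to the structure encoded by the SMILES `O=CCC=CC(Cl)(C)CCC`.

5-chloro-5-methyloct-3-enal

The longest carbon chain that includes the –CHO group and the multiple bond has 8 carbons, so the parent hydride is octane.
The principal characteristic group is an aldehyde (terminal –CHO), named with the suffix -al.
The chain contains a C=C double bond, so the unsaturation ending is -ene.
Number the chain so that the aldehyde carbon is C-1 by definition.
With this numbering: the double bond between C-3 and C-4; a chloro group at C-5; a methyl group at C-5.
Prefixes are listed alphabetically: chloro, methyl.
The name is 5-chloro-5-methyloct-3-enal.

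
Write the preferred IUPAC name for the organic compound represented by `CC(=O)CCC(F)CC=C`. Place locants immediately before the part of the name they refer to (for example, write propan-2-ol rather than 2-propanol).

5-fluorooct-7-en-2-one

The longest chain bearing the carbonyl and the multiple bond is 8 carbons long (octane).
The principal characteristic group is a ketone (C=O on an internal carbon), named with the suffix -one.
A C=C double bond in the chain gives the infix -ene-.
Number the chain so that numbering from this end puts the carbonyl group at C-2 rather than C-7.
That gives the carbonyl at C-2; the double bond between C-7 and C-8; a fluoro group at C-5.
The name is 5-fluorooct-7-en-2-one.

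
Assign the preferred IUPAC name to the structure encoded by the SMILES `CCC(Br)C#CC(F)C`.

5-bromo-2-fluorohept-3-yne

The longest chain bearing the multiple bond is 7 carbons long (heptane).
There is one C≡C triple bond, indicated by the ending -yne.
The numbering direction is chosen so that numbering from this end puts the triple bond at C-3 rather than C-4.
With this numbering: the triple bond between C-3 and C-4; a bromo group at C-5; a fluoro group at C-2.
Prefixes are listed alphabetically: bromo, fluoro.
The name is 5-bromo-2-fluorohept-3-yne.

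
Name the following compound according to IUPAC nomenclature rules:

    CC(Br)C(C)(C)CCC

2-bromo-3,3-dimethylhexane

The longest carbon chain is 6 atoms: the parent is hexane.
Choose the numbering such that the substituent locant set {2,3,3} is lower than {4,4,5} at the first point of difference.
That gives a bromo group at C-2; two methyl groups at C-3.
Substituent prefixes are cited in alphabetical order (multiplying prefixes like di-/tri- are ignored for ordering).
Putting it together: 2-bromo-3,3-dimethylhexane.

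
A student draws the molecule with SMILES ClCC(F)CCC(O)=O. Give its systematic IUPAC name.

5-chloro-4-fluoropentanoic acid

The longest carbon chain that includes the –COOH group has 5 carbons, so the parent hydride is pentane.
A carboxylic acid (terminal –COOH) is the principal characteristic group, giving the suffix -oic acid.
Number the chain so that the carboxylic acid carbon is C-1 by definition.
That gives a chloro group at C-5; a fluoro group at C-4.
The substituents are ordered alphabetically, ignoring any di-/tri- multipliers.
Assembling the pieces gives 5-chloro-4-fluoropentanoic acid.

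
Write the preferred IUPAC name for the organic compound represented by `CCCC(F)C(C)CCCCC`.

4-fluoro-5-methyldecane

The longest carbon chain is 10 atoms: the parent is decane.
Number the chain so that the substituent locant set {4,5} is lower than {6,7} at the first point of difference.
That gives a fluoro group at C-4; a methyl group at C-5.
The substituents are ordered alphabetically, ignoring any di-/tri- multipliers.
The name is 4-fluoro-5-methyldecane.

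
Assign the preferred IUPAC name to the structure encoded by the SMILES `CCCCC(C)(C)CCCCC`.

The longest continuous carbon chain has 10 atoms, so the parent hydride is decane.
Choose the numbering such that the substituent locant set {5,5} is lower than {6,6} at the first point of difference.
This places two methyl groups at C-5.
Assembling the pieces gives 5,5-dimethyldecane.

5,5-dimethyldecane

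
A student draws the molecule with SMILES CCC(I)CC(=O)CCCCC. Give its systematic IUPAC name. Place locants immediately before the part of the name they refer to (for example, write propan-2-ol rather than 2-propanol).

The longest chain bearing the carbonyl is 10 carbons long (decane).
The principal characteristic group is a ketone (C=O on an internal carbon), named with the suffix -one.
The numbering direction is chosen so that numbering from this end puts the carbonyl group at C-5 rather than C-6.
With this numbering: the carbonyl at C-5; an iodo group at C-3.
Putting it together: 3-iododecan-5-one.

3-iododecan-5-one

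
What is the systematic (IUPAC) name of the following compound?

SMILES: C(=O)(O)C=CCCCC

hept-2-enoic acid

The longest carbon chain that includes the –COOH group and the multiple bond has 7 carbons, so the parent hydride is heptane.
A carboxylic acid (terminal –COOH) is the principal characteristic group, giving the suffix -oic acid.
A C=C double bond in the chain gives the infix -ene-.
The numbering direction is chosen so that the carboxylic acid carbon is C-1 by definition.
This places the double bond between C-2 and C-3.
The name is hept-2-enoic acid.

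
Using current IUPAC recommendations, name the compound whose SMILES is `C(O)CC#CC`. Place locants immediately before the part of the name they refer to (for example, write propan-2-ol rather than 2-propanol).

Counting along the main chain through the –OH group and the multiple bond gives 5 carbons: the parent is pentane.
The highest-priority functional group is an alcohol (–OH), so the name ends in -ol.
A C≡C triple bond in the chain gives the infix -yne-.
The numbering direction is chosen so that numbering from this end puts the hydroxyl group at C-1 rather than C-5.
This places the hydroxyl at C-1; the triple bond between C-3 and C-4.
The name is pent-3-yn-1-ol.

pent-3-yn-1-ol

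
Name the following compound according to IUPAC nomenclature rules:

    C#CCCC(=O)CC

The longest carbon chain that includes the carbonyl and the multiple bond has 7 carbons, so the parent hydride is heptane.
The highest-priority functional group is a ketone (C=O on an internal carbon), so the name ends in -one.
The chain contains a C≡C triple bond, so the unsaturation ending is -yne.
The numbering direction is chosen so that numbering from this end puts the carbonyl group at C-3 rather than C-5.
This places the carbonyl at C-3; the triple bond between C-6 and C-7.
Putting it together: hept-6-yn-3-one.

hept-6-yn-3-one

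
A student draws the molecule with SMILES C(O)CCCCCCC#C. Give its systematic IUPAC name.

non-8-yn-1-ol

The longest carbon chain that includes the –OH group and the multiple bond has 9 carbons, so the parent hydride is nonane.
The principal characteristic group is an alcohol (–OH), named with the suffix -ol.
There is one C≡C triple bond, indicated by the ending -yne.
Number the chain so that numbering from this end puts the hydroxyl group at C-1 rather than C-9.
This places the hydroxyl at C-1; the triple bond between C-8 and C-9.
Putting it together: non-8-yn-1-ol.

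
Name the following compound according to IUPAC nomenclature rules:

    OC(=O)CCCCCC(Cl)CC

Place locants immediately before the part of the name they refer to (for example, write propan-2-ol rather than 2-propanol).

7-chlorononanoic acid

Counting along the main chain through the –COOH group gives 9 carbons: the parent is nonane.
The highest-priority functional group is a carboxylic acid (terminal –COOH), so the name ends in -oic acid.
Number the chain so that the carboxylic acid carbon is C-1 by definition.
That gives a chloro group at C-7.
Putting it together: 7-chlorononanoic acid.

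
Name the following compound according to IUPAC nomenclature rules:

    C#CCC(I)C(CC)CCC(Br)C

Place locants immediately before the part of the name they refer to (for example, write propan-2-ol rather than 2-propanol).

The longest carbon chain that includes the multiple bond has 9 carbons, so the parent hydride is nonane.
A C≡C triple bond in the chain gives the infix -yne-.
Number the chain so that numbering from this end puts the triple bond at C-1 rather than C-8.
This places the triple bond between C-1 and C-2; a bromo group at C-8; an ethyl group at C-5; an iodo group at C-4.
Substituent prefixes are cited in alphabetical order (multiplying prefixes like di-/tri- are ignored for ordering).
Putting it together: 8-bromo-5-ethyl-4-iodonon-1-yne.

8-bromo-5-ethyl-4-iodonon-1-yne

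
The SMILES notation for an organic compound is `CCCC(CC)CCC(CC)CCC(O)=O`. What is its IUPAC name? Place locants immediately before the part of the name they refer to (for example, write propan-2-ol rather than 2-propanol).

The longest chain bearing the –COOH group is 10 carbons long (decane).
The principal characteristic group is a carboxylic acid (terminal –COOH), named with the suffix -oic acid.
Number the chain so that the carboxylic acid carbon is C-1 by definition.
This places ethyl groups at C-4 and C-7.
Assembling the pieces gives 4,7-diethyldecanoic acid.

4,7-diethyldecanoic acid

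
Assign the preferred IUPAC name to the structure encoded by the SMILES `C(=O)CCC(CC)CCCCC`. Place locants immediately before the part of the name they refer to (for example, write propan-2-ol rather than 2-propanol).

The longest carbon chain that includes the –CHO group has 9 carbons, so the parent hydride is nonane.
The principal characteristic group is an aldehyde (terminal –CHO), named with the suffix -al.
Number the chain so that the aldehyde carbon is C-1 by definition.
This places an ethyl group at C-4.
Putting it together: 4-ethylnonanal.

4-ethylnonanal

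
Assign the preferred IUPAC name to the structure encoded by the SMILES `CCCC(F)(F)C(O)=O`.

Counting along the main chain through the –COOH group gives 5 carbons: the parent is pentane.
The principal characteristic group is a carboxylic acid (terminal –COOH), named with the suffix -oic acid.
Number the chain so that the carboxylic acid carbon is C-1 by definition.
With this numbering: two fluoro groups at C-2.
The name is 2,2-difluoropentanoic acid.

2,2-difluoropentanoic acid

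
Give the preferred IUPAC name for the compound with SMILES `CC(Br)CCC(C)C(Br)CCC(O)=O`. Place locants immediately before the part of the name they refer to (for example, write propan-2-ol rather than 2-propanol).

4,8-dibromo-5-methylnonanoic acid

The longest carbon chain that includes the –COOH group has 9 carbons, so the parent hydride is nonane.
A carboxylic acid (terminal –COOH) is the principal characteristic group, giving the suffix -oic acid.
The numbering direction is chosen so that the carboxylic acid carbon is C-1 by definition.
This places bromo groups at C-4 and C-8; a methyl group at C-5.
Substituent prefixes are cited in alphabetical order (multiplying prefixes like di-/tri- are ignored for ordering).
Putting it together: 4,8-dibromo-5-methylnonanoic acid.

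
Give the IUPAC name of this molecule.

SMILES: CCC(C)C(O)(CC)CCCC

The longest chain bearing the –OH group is 8 carbons long (octane).
An alcohol (–OH) is the principal characteristic group, giving the suffix -ol.
Number the chain so that numbering from this end puts the hydroxyl group at C-4 rather than C-5.
With this numbering: the hydroxyl at C-4; an ethyl group at C-4; a methyl group at C-3.
The substituents are ordered alphabetically, ignoring any di-/tri- multipliers.
Putting it together: 4-ethyl-3-methyloctan-4-ol.

4-ethyl-3-methyloctan-4-ol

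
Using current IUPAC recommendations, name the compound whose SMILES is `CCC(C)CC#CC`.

Counting along the main chain through the multiple bond gives 7 carbons: the parent is heptane.
There is one C≡C triple bond, indicated by the ending -yne.
Number the chain so that numbering from this end puts the triple bond at C-2 rather than C-5.
That gives the triple bond between C-2 and C-3; a methyl group at C-5.
Assembling the pieces gives 5-methylhept-2-yne.

5-methylhept-2-yne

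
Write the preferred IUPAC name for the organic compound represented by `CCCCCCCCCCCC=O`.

dodecanal

The longest chain bearing the –CHO group is 12 carbons long (dodecane).
The principal characteristic group is an aldehyde (terminal –CHO), named with the suffix -al.
Choose the numbering such that the aldehyde carbon is C-1 by definition.
Putting it together: dodecanal.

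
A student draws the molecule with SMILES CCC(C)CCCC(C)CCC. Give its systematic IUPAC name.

3,7-dimethyldecane

The parent chain contains 10 carbons (decane).
The numbering direction is chosen so that the substituent locant set {3,7} is lower than {4,8} at the first point of difference.
That gives methyl groups at C-3 and C-7.
The name is 3,7-dimethyldecane.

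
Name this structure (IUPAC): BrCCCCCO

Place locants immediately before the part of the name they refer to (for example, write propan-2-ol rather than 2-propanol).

Counting along the main chain through the –OH group gives 5 carbons: the parent is pentane.
An alcohol (–OH) is the principal characteristic group, giving the suffix -ol.
The numbering direction is chosen so that numbering from this end puts the hydroxyl group at C-1 rather than C-5.
With this numbering: the hydroxyl at C-1; a bromo group at C-5.
The name is 5-bromopentan-1-ol.

5-bromopentan-1-ol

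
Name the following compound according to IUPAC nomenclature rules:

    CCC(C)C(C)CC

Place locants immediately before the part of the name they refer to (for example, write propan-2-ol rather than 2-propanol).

3,4-dimethylhexane

The longest continuous carbon chain has 6 atoms, so the parent hydride is hexane.
Numbering from either end gives identical locants here.
That gives methyl groups at C-3 and C-4.
Assembling the pieces gives 3,4-dimethylhexane.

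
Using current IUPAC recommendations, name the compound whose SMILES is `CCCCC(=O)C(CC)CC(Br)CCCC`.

8-bromo-6-ethyldodecan-5-one

Counting along the main chain through the carbonyl gives 12 carbons: the parent is dodecane.
A ketone (C=O on an internal carbon) is the principal characteristic group, giving the suffix -one.
Number the chain so that numbering from this end puts the carbonyl group at C-5 rather than C-8.
With this numbering: the carbonyl at C-5; a bromo group at C-8; an ethyl group at C-6.
Prefixes are listed alphabetically: bromo, ethyl.
Assembling the pieces gives 8-bromo-6-ethyldodecan-5-one.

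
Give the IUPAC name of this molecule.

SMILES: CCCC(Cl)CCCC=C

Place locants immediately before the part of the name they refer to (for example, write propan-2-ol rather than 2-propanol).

The longest carbon chain that includes the multiple bond has 9 carbons, so the parent hydride is nonane.
A C=C double bond in the chain gives the infix -ene-.
The numbering direction is chosen so that numbering from this end puts the double bond at C-1 rather than C-8.
With this numbering: the double bond between C-1 and C-2; a chloro group at C-6.
Putting it together: 6-chloronon-1-ene.

6-chloronon-1-ene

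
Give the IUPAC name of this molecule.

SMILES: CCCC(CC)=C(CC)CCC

4,5-diethyloct-4-ene

The longest chain bearing the multiple bond is 8 carbons long (octane).
There is one C=C double bond, indicated by the ending -ene.
Numbering from either end gives identical locants here.
With this numbering: the double bond between C-4 and C-5; ethyl groups at C-4 and C-5.
Assembling the pieces gives 4,5-diethyloct-4-ene.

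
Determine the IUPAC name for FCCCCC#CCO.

The longest chain bearing the –OH group and the multiple bond is 7 carbons long (heptane).
The highest-priority functional group is an alcohol (–OH), so the name ends in -ol.
A C≡C triple bond in the chain gives the infix -yne-.
The numbering direction is chosen so that numbering from this end puts the hydroxyl group at C-1 rather than C-7.
That gives the hydroxyl at C-1; the triple bond between C-2 and C-3; a fluoro group at C-7.
Putting it together: 7-fluorohept-2-yn-1-ol.

7-fluorohept-2-yn-1-ol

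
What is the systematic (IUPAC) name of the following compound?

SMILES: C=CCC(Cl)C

4-chloropent-1-ene

The longest chain bearing the multiple bond is 5 carbons long (pentane).
A C=C double bond in the chain gives the infix -ene-.
The numbering direction is chosen so that numbering from this end puts the double bond at C-1 rather than C-4.
That gives the double bond between C-1 and C-2; a chloro group at C-4.
Putting it together: 4-chloropent-1-ene.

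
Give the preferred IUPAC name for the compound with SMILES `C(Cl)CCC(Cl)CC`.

The parent chain contains 6 carbons (hexane).
The numbering direction is chosen so that the substituent locant set {1,4} is lower than {3,6} at the first point of difference.
This places chloro groups at C-1 and C-4.
Assembling the pieces gives 1,4-dichlorohexane.

1,4-dichlorohexane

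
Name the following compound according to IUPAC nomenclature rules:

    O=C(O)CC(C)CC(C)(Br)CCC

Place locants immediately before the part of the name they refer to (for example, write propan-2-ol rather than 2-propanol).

The longest carbon chain that includes the –COOH group has 8 carbons, so the parent hydride is octane.
The principal characteristic group is a carboxylic acid (terminal –COOH), named with the suffix -oic acid.
The numbering direction is chosen so that the carboxylic acid carbon is C-1 by definition.
That gives a bromo group at C-5; methyl groups at C-3 and C-5.
Substituent prefixes are cited in alphabetical order (multiplying prefixes like di-/tri- are ignored for ordering).
The name is 5-bromo-3,5-dimethyloctanoic acid.

5-bromo-3,5-dimethyloctanoic acid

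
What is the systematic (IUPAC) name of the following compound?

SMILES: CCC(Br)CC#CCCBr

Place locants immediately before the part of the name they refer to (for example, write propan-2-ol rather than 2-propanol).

The longest carbon chain that includes the multiple bond has 8 carbons, so the parent hydride is octane.
The chain contains a C≡C triple bond, so the unsaturation ending is -yne.
The numbering direction is chosen so that numbering from this end puts the triple bond at C-3 rather than C-5.
That gives the triple bond between C-3 and C-4; bromo groups at C-1 and C-6.
Assembling the pieces gives 1,6-dibromooct-3-yne.

1,6-dibromooct-3-yne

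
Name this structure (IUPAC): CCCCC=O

pentanal

Counting along the main chain through the –CHO group gives 5 carbons: the parent is pentane.
The principal characteristic group is an aldehyde (terminal –CHO), named with the suffix -al.
The numbering direction is chosen so that the aldehyde carbon is C-1 by definition.
Putting it together: pentanal.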